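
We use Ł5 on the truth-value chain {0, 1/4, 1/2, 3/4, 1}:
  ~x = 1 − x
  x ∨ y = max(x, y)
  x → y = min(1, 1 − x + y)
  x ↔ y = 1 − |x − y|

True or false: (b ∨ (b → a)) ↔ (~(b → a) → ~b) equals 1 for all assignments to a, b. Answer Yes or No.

Counterexample: take a = 0, b = 1/4.
b → a = 1/4 → 0 = 3/4
b ∨ (b → a) = 1/4 ∨ 3/4 = 3/4
b → a = 1/4 → 0 = 3/4
~(b → a) = ~3/4 = 1/4
~b = ~1/4 = 3/4
~(b → a) → ~b = 1/4 → 3/4 = 1
(b ∨ (b → a)) ↔ (~(b → a) → ~b) = 3/4 ↔ 1 = 3/4
This gives 3/4 ≠ 1.

No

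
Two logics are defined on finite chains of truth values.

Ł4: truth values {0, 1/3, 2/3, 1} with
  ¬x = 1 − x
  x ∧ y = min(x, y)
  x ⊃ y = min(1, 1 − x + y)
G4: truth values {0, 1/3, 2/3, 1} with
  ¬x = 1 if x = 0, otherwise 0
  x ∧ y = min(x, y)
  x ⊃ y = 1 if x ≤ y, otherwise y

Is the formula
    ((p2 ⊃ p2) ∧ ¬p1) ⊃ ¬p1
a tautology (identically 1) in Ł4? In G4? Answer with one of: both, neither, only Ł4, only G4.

both

In Ł4: every assignment gives 1 — tautology.
In G4: every assignment gives 1 — tautology.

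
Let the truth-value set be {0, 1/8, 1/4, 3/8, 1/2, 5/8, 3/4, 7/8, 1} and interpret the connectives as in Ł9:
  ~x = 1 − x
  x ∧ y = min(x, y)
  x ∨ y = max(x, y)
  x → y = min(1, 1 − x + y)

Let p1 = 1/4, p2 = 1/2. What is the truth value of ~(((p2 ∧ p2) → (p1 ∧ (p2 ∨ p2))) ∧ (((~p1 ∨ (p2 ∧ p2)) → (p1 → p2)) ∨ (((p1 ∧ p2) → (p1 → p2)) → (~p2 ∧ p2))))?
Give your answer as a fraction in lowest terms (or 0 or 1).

1/4

p2 ∧ p2 = 1/2 ∧ 1/2 = 1/2
p2 ∨ p2 = 1/2 ∨ 1/2 = 1/2
p1 ∧ (p2 ∨ p2) = 1/4 ∧ 1/2 = 1/4
(p2 ∧ p2) → (p1 ∧ (p2 ∨ p2)) = 1/2 → 1/4 = 3/4
~p1 = ~1/4 = 3/4
p2 ∧ p2 = 1/2 ∧ 1/2 = 1/2
~p1 ∨ (p2 ∧ p2) = 3/4 ∨ 1/2 = 3/4
p1 → p2 = 1/4 → 1/2 = 1
(~p1 ∨ (p2 ∧ p2)) → (p1 → p2) = 3/4 → 1 = 1
p1 ∧ p2 = 1/4 ∧ 1/2 = 1/4
p1 → p2 = 1/4 → 1/2 = 1
(p1 ∧ p2) → (p1 → p2) = 1/4 → 1 = 1
~p2 = ~1/2 = 1/2
~p2 ∧ p2 = 1/2 ∧ 1/2 = 1/2
((p1 ∧ p2) → (p1 → p2)) → (~p2 ∧ p2) = 1 → 1/2 = 1/2
((~p1 ∨ (p2 ∧ p2)) → (p1 → p2)) ∨ (((p1 ∧ p2) → (p1 → p2)) → (~p2 ∧ p2)) = 1 ∨ 1/2 = 1
((p2 ∧ p2) → (p1 ∧ (p2 ∨ p2))) ∧ (((~p1 ∨ (p2 ∧ p2)) → (p1 → p2)) ∨ (((p1 ∧ p2) → (p1 → p2)) → (~p2 ∧ p2))) = 3/4 ∧ 1 = 3/4
~(((p2 ∧ p2) → (p1 ∧ (p2 ∨ p2))) ∧ (((~p1 ∨ (p2 ∧ p2)) → (p1 → p2)) ∨ (((p1 ∧ p2) → (p1 → p2)) → (~p2 ∧ p2)))) = ~3/4 = 1/4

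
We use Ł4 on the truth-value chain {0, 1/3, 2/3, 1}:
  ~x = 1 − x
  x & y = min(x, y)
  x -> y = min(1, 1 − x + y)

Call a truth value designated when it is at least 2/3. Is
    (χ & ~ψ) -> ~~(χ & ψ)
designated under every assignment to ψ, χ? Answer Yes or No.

No

Counterexample: take ψ = 0, χ = 2/3.
~ψ = ~0 = 1
χ & ~ψ = 2/3 & 1 = 2/3
χ & ψ = 2/3 & 0 = 0
~(χ & ψ) = ~0 = 1
~~(χ & ψ) = ~1 = 0
(χ & ~ψ) -> ~~(χ & ψ) = 2/3 -> 0 = 1/3
This gives 1/3, which is below 2/3.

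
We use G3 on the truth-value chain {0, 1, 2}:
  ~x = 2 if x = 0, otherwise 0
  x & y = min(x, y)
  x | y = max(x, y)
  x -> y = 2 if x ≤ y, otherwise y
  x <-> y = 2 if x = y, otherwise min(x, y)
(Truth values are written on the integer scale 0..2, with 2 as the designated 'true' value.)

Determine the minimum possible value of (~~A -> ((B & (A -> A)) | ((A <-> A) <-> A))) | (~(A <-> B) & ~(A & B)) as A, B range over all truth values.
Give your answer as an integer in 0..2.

1

Take A = 1, B = 1:
~A = ~1 = 0
~~A = ~0 = 2
A -> A = 1 -> 1 = 2
B & (A -> A) = 1 & 2 = 1
A <-> A = 1 <-> 1 = 2
(A <-> A) <-> A = 2 <-> 1 = 1
(B & (A -> A)) | ((A <-> A) <-> A) = 1 | 1 = 1
~~A -> ((B & (A -> A)) | ((A <-> A) <-> A)) = 2 -> 1 = 1
A <-> B = 1 <-> 1 = 2
~(A <-> B) = ~2 = 0
A & B = 1 & 1 = 1
~(A & B) = ~1 = 0
~(A <-> B) & ~(A & B) = 0 & 0 = 0
(~~A -> ((B & (A -> A)) | ((A <-> A) <-> A))) | (~(A <-> B) & ~(A & B)) = 1 | 0 = 1
No assignment yields a value below 1, so this is the minimum.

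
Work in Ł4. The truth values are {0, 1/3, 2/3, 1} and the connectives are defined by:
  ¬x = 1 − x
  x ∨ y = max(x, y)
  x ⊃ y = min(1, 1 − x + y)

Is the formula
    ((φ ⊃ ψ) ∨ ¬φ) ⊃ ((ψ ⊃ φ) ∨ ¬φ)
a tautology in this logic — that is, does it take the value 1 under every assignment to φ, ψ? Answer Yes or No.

Counterexample: take φ = 1/3, ψ = 2/3.
φ ⊃ ψ = 1/3 ⊃ 2/3 = 1
¬φ = ¬1/3 = 2/3
(φ ⊃ ψ) ∨ ¬φ = 1 ∨ 2/3 = 1
ψ ⊃ φ = 2/3 ⊃ 1/3 = 2/3
¬φ = ¬1/3 = 2/3
(ψ ⊃ φ) ∨ ¬φ = 2/3 ∨ 2/3 = 2/3
((φ ⊃ ψ) ∨ ¬φ) ⊃ ((ψ ⊃ φ) ∨ ¬φ) = 1 ⊃ 2/3 = 2/3
This gives 2/3 ≠ 1.

No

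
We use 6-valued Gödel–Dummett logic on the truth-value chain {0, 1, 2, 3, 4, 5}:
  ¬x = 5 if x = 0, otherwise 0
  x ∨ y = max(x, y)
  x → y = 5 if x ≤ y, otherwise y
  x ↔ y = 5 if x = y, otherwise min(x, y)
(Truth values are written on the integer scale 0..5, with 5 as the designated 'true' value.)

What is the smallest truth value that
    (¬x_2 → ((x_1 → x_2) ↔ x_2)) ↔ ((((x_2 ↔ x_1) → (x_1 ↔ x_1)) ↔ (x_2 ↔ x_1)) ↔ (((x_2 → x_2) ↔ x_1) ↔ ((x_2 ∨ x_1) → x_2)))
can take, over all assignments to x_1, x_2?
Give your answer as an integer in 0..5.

1

Take x_1 = 1, x_2 = 1:
¬x_2 = ¬1 = 0
x_1 → x_2 = 1 → 1 = 5
(x_1 → x_2) ↔ x_2 = 5 ↔ 1 = 1
¬x_2 → ((x_1 → x_2) ↔ x_2) = 0 → 1 = 5
x_2 ↔ x_1 = 1 ↔ 1 = 5
x_1 ↔ x_1 = 1 ↔ 1 = 5
(x_2 ↔ x_1) → (x_1 ↔ x_1) = 5 → 5 = 5
x_2 ↔ x_1 = 1 ↔ 1 = 5
((x_2 ↔ x_1) → (x_1 ↔ x_1)) ↔ (x_2 ↔ x_1) = 5 ↔ 5 = 5
x_2 → x_2 = 1 → 1 = 5
(x_2 → x_2) ↔ x_1 = 5 ↔ 1 = 1
x_2 ∨ x_1 = 1 ∨ 1 = 1
(x_2 ∨ x_1) → x_2 = 1 → 1 = 5
((x_2 → x_2) ↔ x_1) ↔ ((x_2 ∨ x_1) → x_2) = 1 ↔ 5 = 1
(((x_2 ↔ x_1) → (x_1 ↔ x_1)) ↔ (x_2 ↔ x_1)) ↔ (((x_2 → x_2) ↔ x_1) ↔ ((x_2 ∨ x_1) → x_2)) = 5 ↔ 1 = 1
(¬x_2 → ((x_1 → x_2) ↔ x_2)) ↔ ((((x_2 ↔ x_1) → (x_1 ↔ x_1)) ↔ (x_2 ↔ x_1)) ↔ (((x_2 → x_2) ↔ x_1) ↔ ((x_2 ∨ x_1) → x_2))) = 5 ↔ 1 = 1
No assignment yields a value below 1, so this is the minimum.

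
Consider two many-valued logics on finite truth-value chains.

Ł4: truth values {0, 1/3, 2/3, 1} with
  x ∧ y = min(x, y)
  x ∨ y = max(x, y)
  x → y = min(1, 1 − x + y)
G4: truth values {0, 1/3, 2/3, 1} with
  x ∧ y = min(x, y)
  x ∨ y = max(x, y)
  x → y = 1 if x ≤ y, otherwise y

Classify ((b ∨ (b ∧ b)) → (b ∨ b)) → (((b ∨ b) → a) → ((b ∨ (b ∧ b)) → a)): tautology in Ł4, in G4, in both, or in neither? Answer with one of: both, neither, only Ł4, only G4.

both

In Ł4: every assignment gives 1 — tautology.
In G4: every assignment gives 1 — tautology.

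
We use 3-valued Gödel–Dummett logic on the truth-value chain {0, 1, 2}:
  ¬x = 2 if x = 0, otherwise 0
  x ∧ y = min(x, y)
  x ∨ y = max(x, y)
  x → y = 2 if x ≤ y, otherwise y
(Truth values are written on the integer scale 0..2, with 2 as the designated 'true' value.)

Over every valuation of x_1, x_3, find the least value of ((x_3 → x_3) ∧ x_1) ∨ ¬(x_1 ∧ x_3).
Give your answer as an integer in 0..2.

1

Take x_1 = 1, x_3 = 1:
x_3 → x_3 = 1 → 1 = 2
(x_3 → x_3) ∧ x_1 = 2 ∧ 1 = 1
x_1 ∧ x_3 = 1 ∧ 1 = 1
¬(x_1 ∧ x_3) = ¬1 = 0
((x_3 → x_3) ∧ x_1) ∨ ¬(x_1 ∧ x_3) = 1 ∨ 0 = 1
No assignment yields a value below 1, so this is the minimum.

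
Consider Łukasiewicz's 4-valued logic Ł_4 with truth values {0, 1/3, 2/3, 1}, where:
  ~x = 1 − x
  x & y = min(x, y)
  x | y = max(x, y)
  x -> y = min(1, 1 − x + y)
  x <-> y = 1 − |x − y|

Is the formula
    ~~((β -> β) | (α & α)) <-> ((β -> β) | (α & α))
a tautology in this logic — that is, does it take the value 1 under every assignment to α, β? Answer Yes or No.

Yes

α = 0, β = 0 ↦ 1
α = 0, β = 1/3 ↦ 1
α = 0, β = 2/3 ↦ 1
α = 0, β = 1 ↦ 1
α = 1/3, β = 0 ↦ 1
α = 1/3, β = 1/3 ↦ 1
α = 1/3, β = 2/3 ↦ 1
α = 1/3, β = 1 ↦ 1
α = 2/3, β = 0 ↦ 1
α = 2/3, β = 1/3 ↦ 1
α = 2/3, β = 2/3 ↦ 1
α = 2/3, β = 1 ↦ 1
α = 1, β = 0 ↦ 1
α = 1, β = 1/3 ↦ 1
α = 1, β = 2/3 ↦ 1
α = 1, β = 1 ↦ 1
Every assignment gives a value ≥ 1.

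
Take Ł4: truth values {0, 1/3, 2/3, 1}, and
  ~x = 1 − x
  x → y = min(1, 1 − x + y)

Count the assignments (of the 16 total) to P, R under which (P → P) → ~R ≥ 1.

P = 0, R = 0 ↦ 1  ≥
P = 0, R = 1/3 ↦ 2/3  <
P = 0, R = 2/3 ↦ 1/3  <
P = 0, R = 1 ↦ 0  <
P = 1/3, R = 0 ↦ 1  ≥
P = 1/3, R = 1/3 ↦ 2/3  <
P = 1/3, R = 2/3 ↦ 1/3  <
P = 1/3, R = 1 ↦ 0  <
P = 2/3, R = 0 ↦ 1  ≥
P = 2/3, R = 1/3 ↦ 2/3  <
P = 2/3, R = 2/3 ↦ 1/3  <
P = 2/3, R = 1 ↦ 0  <
P = 1, R = 0 ↦ 1  ≥
P = 1, R = 1/3 ↦ 2/3  <
P = 1, R = 2/3 ↦ 1/3  <
P = 1, R = 1 ↦ 0  <
So 4 of the 16 assignments meet the threshold.

4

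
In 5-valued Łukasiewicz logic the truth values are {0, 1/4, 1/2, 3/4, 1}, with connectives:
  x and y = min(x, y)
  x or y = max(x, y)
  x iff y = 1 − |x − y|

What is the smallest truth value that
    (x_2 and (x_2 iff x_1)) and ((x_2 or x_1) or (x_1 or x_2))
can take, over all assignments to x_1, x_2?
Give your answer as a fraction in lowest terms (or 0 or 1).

0

Take x_1 = 0, x_2 = 0:
x_2 iff x_1 = 0 iff 0 = 1
x_2 and (x_2 iff x_1) = 0 and 1 = 0
x_2 or x_1 = 0 or 0 = 0
x_1 or x_2 = 0 or 0 = 0
(x_2 or x_1) or (x_1 or x_2) = 0 or 0 = 0
(x_2 and (x_2 iff x_1)) and ((x_2 or x_1) or (x_1 or x_2)) = 0 and 0 = 0
No assignment yields a value below 0, so this is the minimum.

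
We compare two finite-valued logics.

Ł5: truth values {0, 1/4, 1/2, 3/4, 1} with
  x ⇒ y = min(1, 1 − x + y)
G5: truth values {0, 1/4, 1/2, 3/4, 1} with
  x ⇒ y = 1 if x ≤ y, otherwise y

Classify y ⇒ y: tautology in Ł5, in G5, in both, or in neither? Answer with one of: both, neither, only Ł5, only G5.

In Ł5: every assignment gives 1 — tautology.
In G5: every assignment gives 1 — tautology.

both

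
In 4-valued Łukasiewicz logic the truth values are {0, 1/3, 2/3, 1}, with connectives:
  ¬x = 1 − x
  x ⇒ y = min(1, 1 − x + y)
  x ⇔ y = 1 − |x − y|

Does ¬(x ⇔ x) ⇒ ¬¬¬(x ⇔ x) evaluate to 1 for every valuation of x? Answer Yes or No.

Yes

x = 0 ↦ 1
x = 1/3 ↦ 1
x = 2/3 ↦ 1
x = 1 ↦ 1
Every assignment gives a value ≥ 1.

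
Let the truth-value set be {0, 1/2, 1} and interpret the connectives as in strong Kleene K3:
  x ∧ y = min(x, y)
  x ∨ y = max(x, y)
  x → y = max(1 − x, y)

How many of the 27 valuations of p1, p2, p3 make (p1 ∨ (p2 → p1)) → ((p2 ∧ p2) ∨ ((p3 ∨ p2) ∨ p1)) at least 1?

value 1: 19 assignments (counts)
value 1/2: 7 assignments
value 0: 1 assignment
So 19 of the 27 assignments meet the threshold.

19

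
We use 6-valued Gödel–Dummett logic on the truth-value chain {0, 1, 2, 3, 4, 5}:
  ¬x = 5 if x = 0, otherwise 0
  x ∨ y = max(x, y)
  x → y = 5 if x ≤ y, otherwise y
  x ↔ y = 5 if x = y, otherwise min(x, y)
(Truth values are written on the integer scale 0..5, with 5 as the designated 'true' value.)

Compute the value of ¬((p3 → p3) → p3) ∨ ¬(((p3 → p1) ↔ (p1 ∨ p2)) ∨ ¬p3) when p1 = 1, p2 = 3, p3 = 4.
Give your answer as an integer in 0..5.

p3 → p3 = 4 → 4 = 5
(p3 → p3) → p3 = 5 → 4 = 4
¬((p3 → p3) → p3) = ¬4 = 0
p3 → p1 = 4 → 1 = 1
p1 ∨ p2 = 1 ∨ 3 = 3
(p3 → p1) ↔ (p1 ∨ p2) = 1 ↔ 3 = 1
¬p3 = ¬4 = 0
((p3 → p1) ↔ (p1 ∨ p2)) ∨ ¬p3 = 1 ∨ 0 = 1
¬(((p3 → p1) ↔ (p1 ∨ p2)) ∨ ¬p3) = ¬1 = 0
¬((p3 → p3) → p3) ∨ ¬(((p3 → p1) ↔ (p1 ∨ p2)) ∨ ¬p3) = 0 ∨ 0 = 0

0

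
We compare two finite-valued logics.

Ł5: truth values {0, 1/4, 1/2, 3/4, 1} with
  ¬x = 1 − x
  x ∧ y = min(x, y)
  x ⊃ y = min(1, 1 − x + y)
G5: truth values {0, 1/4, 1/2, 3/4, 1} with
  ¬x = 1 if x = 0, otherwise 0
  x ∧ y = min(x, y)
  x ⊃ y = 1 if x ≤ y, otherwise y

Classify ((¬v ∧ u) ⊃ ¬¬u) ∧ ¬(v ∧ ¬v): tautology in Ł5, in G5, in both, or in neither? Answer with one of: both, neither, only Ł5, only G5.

In Ł5: at u = 0, v = 1/4 the value is 3/4 — not a tautology.
In G5: every assignment gives 1 — tautology.

only G5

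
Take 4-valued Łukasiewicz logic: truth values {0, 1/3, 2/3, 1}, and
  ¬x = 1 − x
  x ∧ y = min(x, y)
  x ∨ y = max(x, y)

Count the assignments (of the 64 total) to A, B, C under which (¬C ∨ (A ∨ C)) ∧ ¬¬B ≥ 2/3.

32

value 1: 10 assignments (counts)
value 2/3: 22 assignments (counts)
value 1/3: 16 assignments
value 0: 16 assignments
So 32 of the 64 assignments meet the threshold.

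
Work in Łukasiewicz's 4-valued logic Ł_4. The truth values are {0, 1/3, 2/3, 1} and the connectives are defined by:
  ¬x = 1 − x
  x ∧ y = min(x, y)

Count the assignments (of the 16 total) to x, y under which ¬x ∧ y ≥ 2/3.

x = 0, y = 0 ↦ 0  <
x = 0, y = 1/3 ↦ 1/3  <
x = 0, y = 2/3 ↦ 2/3  ≥
x = 0, y = 1 ↦ 1  ≥
x = 1/3, y = 0 ↦ 0  <
x = 1/3, y = 1/3 ↦ 1/3  <
x = 1/3, y = 2/3 ↦ 2/3  ≥
x = 1/3, y = 1 ↦ 2/3  ≥
x = 2/3, y = 0 ↦ 0  <
x = 2/3, y = 1/3 ↦ 1/3  <
x = 2/3, y = 2/3 ↦ 1/3  <
x = 2/3, y = 1 ↦ 1/3  <
x = 1, y = 0 ↦ 0  <
x = 1, y = 1/3 ↦ 0  <
x = 1, y = 2/3 ↦ 0  <
x = 1, y = 1 ↦ 0  <
So 4 of the 16 assignments meet the threshold.

4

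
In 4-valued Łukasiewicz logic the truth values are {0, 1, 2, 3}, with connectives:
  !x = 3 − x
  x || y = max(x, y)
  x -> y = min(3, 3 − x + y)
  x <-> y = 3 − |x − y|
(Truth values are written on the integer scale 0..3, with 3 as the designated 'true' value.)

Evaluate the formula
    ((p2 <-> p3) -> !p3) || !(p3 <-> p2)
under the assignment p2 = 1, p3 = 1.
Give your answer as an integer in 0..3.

2

p2 <-> p3 = 1 <-> 1 = 3
!p3 = !1 = 2
(p2 <-> p3) -> !p3 = 3 -> 2 = 2
p3 <-> p2 = 1 <-> 1 = 3
!(p3 <-> p2) = !3 = 0
((p2 <-> p3) -> !p3) || !(p3 <-> p2) = 2 || 0 = 2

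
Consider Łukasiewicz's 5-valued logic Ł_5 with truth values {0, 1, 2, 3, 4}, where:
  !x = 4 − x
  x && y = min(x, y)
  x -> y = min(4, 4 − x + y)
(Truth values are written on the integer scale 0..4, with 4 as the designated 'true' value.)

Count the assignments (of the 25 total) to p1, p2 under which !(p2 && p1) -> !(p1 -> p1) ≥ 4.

value 4: 1 assignment (counts)
value 3: 3 assignments
value 2: 5 assignments
value 1: 7 assignments
value 0: 9 assignments
So 1 of the 25 assignments meets the threshold.

1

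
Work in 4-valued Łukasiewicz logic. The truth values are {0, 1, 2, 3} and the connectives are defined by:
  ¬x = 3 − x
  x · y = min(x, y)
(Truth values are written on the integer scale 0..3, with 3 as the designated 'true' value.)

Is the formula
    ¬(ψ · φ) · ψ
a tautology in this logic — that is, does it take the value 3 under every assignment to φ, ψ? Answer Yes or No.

Counterexample: take φ = 0, ψ = 0.
ψ · φ = 0 · 0 = 0
¬(ψ · φ) = ¬0 = 3
¬(ψ · φ) · ψ = 3 · 0 = 0
This gives 0 ≠ 3.

No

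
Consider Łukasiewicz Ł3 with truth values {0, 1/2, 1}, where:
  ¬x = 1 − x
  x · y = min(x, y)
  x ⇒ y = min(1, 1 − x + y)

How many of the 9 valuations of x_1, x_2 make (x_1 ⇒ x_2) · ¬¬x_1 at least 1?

x_1 = 0, x_2 = 0 ↦ 0  <
x_1 = 0, x_2 = 1/2 ↦ 0  <
x_1 = 0, x_2 = 1 ↦ 0  <
x_1 = 1/2, x_2 = 0 ↦ 1/2  <
x_1 = 1/2, x_2 = 1/2 ↦ 1/2  <
x_1 = 1/2, x_2 = 1 ↦ 1/2  <
x_1 = 1, x_2 = 0 ↦ 0  <
x_1 = 1, x_2 = 1/2 ↦ 1/2  <
x_1 = 1, x_2 = 1 ↦ 1  ≥
So 1 of the 9 assignments meets the threshold.

1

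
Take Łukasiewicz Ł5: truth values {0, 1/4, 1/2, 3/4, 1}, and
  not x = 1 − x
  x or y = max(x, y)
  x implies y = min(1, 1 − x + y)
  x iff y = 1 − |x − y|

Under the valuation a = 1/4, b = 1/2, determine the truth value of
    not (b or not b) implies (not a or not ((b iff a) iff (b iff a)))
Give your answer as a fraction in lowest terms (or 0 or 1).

not b = not 1/2 = 1/2
b or not b = 1/2 or 1/2 = 1/2
not (b or not b) = not 1/2 = 1/2
not a = not 1/4 = 3/4
b iff a = 1/2 iff 1/4 = 3/4
b iff a = 1/2 iff 1/4 = 3/4
(b iff a) iff (b iff a) = 3/4 iff 3/4 = 1
not ((b iff a) iff (b iff a)) = not 1 = 0
not a or not ((b iff a) iff (b iff a)) = 3/4 or 0 = 3/4
not (b or not b) implies (not a or not ((b iff a) iff (b iff a))) = 1/2 implies 3/4 = 1

1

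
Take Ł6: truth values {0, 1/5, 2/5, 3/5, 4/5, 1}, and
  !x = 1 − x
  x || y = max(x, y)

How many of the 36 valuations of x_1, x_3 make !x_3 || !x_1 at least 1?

11

value 1: 11 assignments (counts)
value 4/5: 9 assignments
value 3/5: 7 assignments
value 2/5: 5 assignments
value 1/5: 3 assignments
value 0: 1 assignment
So 11 of the 36 assignments meet the threshold.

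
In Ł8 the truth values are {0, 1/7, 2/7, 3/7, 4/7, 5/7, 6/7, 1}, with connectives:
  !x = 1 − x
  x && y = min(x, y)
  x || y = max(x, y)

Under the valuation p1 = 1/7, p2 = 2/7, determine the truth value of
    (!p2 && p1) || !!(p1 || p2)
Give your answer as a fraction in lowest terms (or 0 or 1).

2/7

!p2 = !2/7 = 5/7
!p2 && p1 = 5/7 && 1/7 = 1/7
p1 || p2 = 1/7 || 2/7 = 2/7
!(p1 || p2) = !2/7 = 5/7
!!(p1 || p2) = !5/7 = 2/7
(!p2 && p1) || !!(p1 || p2) = 1/7 || 2/7 = 2/7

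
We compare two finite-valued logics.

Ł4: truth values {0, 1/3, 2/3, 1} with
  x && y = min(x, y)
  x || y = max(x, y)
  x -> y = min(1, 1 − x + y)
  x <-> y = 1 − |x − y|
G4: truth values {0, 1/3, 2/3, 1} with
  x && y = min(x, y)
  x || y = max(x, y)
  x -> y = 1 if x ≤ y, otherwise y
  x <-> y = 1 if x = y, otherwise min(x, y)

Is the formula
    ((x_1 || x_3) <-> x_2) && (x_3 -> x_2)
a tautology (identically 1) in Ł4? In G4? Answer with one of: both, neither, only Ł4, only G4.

In Ł4: at x_1 = 0, x_2 = 0, x_3 = 1/3 the value is 2/3 — not a tautology.
In G4: at x_1 = 0, x_2 = 0, x_3 = 1/3 the value is 0 — not a tautology.

neither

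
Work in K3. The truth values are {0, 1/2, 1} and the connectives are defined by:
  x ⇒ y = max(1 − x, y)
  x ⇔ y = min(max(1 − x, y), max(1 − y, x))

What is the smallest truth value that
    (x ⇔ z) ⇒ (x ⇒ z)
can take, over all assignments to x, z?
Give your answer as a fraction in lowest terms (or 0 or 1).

Take x = 1/2, z = 0:
x ⇔ z = 1/2 ⇔ 0 = 1/2
x ⇒ z = 1/2 ⇒ 0 = 1/2
(x ⇔ z) ⇒ (x ⇒ z) = 1/2 ⇒ 1/2 = 1/2
No assignment yields a value below 1/2, so this is the minimum.

1/2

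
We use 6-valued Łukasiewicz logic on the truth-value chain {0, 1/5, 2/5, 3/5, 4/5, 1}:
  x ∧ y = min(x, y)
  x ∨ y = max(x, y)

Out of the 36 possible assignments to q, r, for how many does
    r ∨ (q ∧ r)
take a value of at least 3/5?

18

value 1: 6 assignments (counts)
value 4/5: 6 assignments (counts)
value 3/5: 6 assignments (counts)
value 2/5: 6 assignments
value 1/5: 6 assignments
value 0: 6 assignments
So 18 of the 36 assignments meet the threshold.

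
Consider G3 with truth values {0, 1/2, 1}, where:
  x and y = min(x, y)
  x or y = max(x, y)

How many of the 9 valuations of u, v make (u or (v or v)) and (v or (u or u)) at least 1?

u = 0, v = 0 ↦ 0  <
u = 0, v = 1/2 ↦ 1/2  <
u = 0, v = 1 ↦ 1  ≥
u = 1/2, v = 0 ↦ 1/2  <
u = 1/2, v = 1/2 ↦ 1/2  <
u = 1/2, v = 1 ↦ 1  ≥
u = 1, v = 0 ↦ 1  ≥
u = 1, v = 1/2 ↦ 1  ≥
u = 1, v = 1 ↦ 1  ≥
So 5 of the 9 assignments meet the threshold.

5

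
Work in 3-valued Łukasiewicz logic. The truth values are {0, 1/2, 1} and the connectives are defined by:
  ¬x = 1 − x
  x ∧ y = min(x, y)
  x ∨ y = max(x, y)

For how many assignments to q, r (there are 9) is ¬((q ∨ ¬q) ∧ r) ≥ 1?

q = 0, r = 0 ↦ 1  ≥
q = 0, r = 1/2 ↦ 1/2  <
q = 0, r = 1 ↦ 0  <
q = 1/2, r = 0 ↦ 1  ≥
q = 1/2, r = 1/2 ↦ 1/2  <
q = 1/2, r = 1 ↦ 1/2  <
q = 1, r = 0 ↦ 1  ≥
q = 1, r = 1/2 ↦ 1/2  <
q = 1, r = 1 ↦ 0  <
So 3 of the 9 assignments meet the threshold.

3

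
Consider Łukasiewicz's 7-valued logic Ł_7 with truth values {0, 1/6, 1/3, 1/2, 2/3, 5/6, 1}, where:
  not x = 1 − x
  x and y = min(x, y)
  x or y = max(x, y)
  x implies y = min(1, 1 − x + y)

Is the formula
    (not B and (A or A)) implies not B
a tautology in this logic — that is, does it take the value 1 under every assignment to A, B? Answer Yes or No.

At A = 1, B = 2/3, for instance:
not B = not 2/3 = 1/3
A or A = 1 or 1 = 1
not B and (A or A) = 1/3 and 1 = 1/3
(not B and (A or A)) implies not B = 1/3 implies 1/3 = 1
and checking the remaining 48 assignments likewise gives ≥ 1 in every case.

Yes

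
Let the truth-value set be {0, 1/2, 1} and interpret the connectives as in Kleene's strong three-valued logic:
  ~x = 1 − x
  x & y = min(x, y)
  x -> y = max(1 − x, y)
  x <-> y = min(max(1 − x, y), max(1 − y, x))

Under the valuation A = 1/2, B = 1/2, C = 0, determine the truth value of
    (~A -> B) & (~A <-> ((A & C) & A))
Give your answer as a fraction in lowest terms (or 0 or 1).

~A = ~1/2 = 1/2
~A -> B = 1/2 -> 1/2 = 1/2
~A = ~1/2 = 1/2
A & C = 1/2 & 0 = 0
(A & C) & A = 0 & 1/2 = 0
~A <-> ((A & C) & A) = 1/2 <-> 0 = 1/2
(~A -> B) & (~A <-> ((A & C) & A)) = 1/2 & 1/2 = 1/2

1/2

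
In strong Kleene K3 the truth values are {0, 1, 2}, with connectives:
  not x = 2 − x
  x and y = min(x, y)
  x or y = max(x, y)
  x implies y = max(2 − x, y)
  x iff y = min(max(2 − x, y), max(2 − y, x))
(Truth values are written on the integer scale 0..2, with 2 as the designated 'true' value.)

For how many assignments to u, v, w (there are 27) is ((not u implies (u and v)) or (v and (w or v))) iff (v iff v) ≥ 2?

12

value 2: 12 assignments (counts)
value 1: 12 assignments
value 0: 3 assignments
So 12 of the 27 assignments meet the threshold.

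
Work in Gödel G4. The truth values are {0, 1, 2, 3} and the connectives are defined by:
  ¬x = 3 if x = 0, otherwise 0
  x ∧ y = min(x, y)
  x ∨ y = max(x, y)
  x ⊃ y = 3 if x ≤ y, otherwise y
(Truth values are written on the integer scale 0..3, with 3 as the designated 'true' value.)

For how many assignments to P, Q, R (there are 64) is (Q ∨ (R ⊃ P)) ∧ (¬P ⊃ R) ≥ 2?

value 3: 40 assignments (counts)
value 2: 8 assignments (counts)
value 1: 9 assignments
value 0: 7 assignments
So 48 of the 64 assignments meet the threshold.

48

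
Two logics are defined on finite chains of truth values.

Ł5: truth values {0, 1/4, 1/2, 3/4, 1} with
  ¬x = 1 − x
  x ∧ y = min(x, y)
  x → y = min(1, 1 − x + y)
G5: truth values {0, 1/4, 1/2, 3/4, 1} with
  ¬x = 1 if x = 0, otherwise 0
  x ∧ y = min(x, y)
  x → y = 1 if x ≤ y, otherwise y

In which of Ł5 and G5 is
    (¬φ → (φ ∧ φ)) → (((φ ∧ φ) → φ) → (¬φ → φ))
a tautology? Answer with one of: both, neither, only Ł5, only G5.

In Ł5: every assignment gives 1 — tautology.
In G5: every assignment gives 1 — tautology.

both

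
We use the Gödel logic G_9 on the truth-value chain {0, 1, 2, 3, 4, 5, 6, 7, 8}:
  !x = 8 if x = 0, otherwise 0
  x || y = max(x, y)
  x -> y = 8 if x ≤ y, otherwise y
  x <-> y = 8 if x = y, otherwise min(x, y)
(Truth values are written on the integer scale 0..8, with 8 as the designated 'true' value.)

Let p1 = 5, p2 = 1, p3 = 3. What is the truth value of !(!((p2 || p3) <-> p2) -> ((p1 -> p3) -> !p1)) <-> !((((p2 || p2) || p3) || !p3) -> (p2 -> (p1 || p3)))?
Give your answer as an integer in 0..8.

8

p2 || p3 = 1 || 3 = 3
(p2 || p3) <-> p2 = 3 <-> 1 = 1
!((p2 || p3) <-> p2) = !1 = 0
p1 -> p3 = 5 -> 3 = 3
!p1 = !5 = 0
(p1 -> p3) -> !p1 = 3 -> 0 = 0
!((p2 || p3) <-> p2) -> ((p1 -> p3) -> !p1) = 0 -> 0 = 8
!(!((p2 || p3) <-> p2) -> ((p1 -> p3) -> !p1)) = !8 = 0
p2 || p2 = 1 || 1 = 1
(p2 || p2) || p3 = 1 || 3 = 3
!p3 = !3 = 0
((p2 || p2) || p3) || !p3 = 3 || 0 = 3
p1 || p3 = 5 || 3 = 5
p2 -> (p1 || p3) = 1 -> 5 = 8
(((p2 || p2) || p3) || !p3) -> (p2 -> (p1 || p3)) = 3 -> 8 = 8
!((((p2 || p2) || p3) || !p3) -> (p2 -> (p1 || p3))) = !8 = 0
!(!((p2 || p3) <-> p2) -> ((p1 -> p3) -> !p1)) <-> !((((p2 || p2) || p3) || !p3) -> (p2 -> (p1 || p3))) = 0 <-> 0 = 8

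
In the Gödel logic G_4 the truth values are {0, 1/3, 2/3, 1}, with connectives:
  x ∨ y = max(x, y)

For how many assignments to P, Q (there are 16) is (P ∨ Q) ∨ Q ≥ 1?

7

P = 0, Q = 0 ↦ 0  <
P = 0, Q = 1/3 ↦ 1/3  <
P = 0, Q = 2/3 ↦ 2/3  <
P = 0, Q = 1 ↦ 1  ≥
P = 1/3, Q = 0 ↦ 1/3  <
P = 1/3, Q = 1/3 ↦ 1/3  <
P = 1/3, Q = 2/3 ↦ 2/3  <
P = 1/3, Q = 1 ↦ 1  ≥
P = 2/3, Q = 0 ↦ 2/3  <
P = 2/3, Q = 1/3 ↦ 2/3  <
P = 2/3, Q = 2/3 ↦ 2/3  <
P = 2/3, Q = 1 ↦ 1  ≥
P = 1, Q = 0 ↦ 1  ≥
P = 1, Q = 1/3 ↦ 1  ≥
P = 1, Q = 2/3 ↦ 1  ≥
P = 1, Q = 1 ↦ 1  ≥
So 7 of the 16 assignments meet the threshold.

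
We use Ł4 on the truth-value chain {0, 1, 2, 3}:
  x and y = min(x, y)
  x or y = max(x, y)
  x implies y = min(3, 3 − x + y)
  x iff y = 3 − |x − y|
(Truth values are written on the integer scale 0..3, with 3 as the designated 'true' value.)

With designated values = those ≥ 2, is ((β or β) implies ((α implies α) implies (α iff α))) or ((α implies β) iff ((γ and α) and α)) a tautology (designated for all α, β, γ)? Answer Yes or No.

Yes

At α = 0, β = 3, γ = 1, for instance:
β or β = 3 or 3 = 3
α implies α = 0 implies 0 = 3
α iff α = 0 iff 0 = 3
(α implies α) implies (α iff α) = 3 implies 3 = 3
(β or β) implies ((α implies α) implies (α iff α)) = 3 implies 3 = 3
α implies β = 0 implies 3 = 3
γ and α = 1 and 0 = 0
(γ and α) and α = 0 and 0 = 0
(α implies β) iff ((γ and α) and α) = 3 iff 0 = 0
((β or β) implies ((α implies α) implies (α iff α))) or ((α implies β) iff ((γ and α) and α)) = 3 or 0 = 3
and checking the remaining 63 assignments likewise gives ≥ 2 in every case.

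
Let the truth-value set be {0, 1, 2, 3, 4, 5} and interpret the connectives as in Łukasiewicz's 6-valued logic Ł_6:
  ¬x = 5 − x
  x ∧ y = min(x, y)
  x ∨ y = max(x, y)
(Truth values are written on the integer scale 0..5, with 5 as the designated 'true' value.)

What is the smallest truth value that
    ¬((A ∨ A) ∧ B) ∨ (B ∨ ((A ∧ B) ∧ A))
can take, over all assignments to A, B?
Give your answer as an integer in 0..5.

Take A = 2, B = 2:
A ∨ A = 2 ∨ 2 = 2
(A ∨ A) ∧ B = 2 ∧ 2 = 2
¬((A ∨ A) ∧ B) = ¬2 = 3
A ∧ B = 2 ∧ 2 = 2
(A ∧ B) ∧ A = 2 ∧ 2 = 2
B ∨ ((A ∧ B) ∧ A) = 2 ∨ 2 = 2
¬((A ∨ A) ∧ B) ∨ (B ∨ ((A ∧ B) ∧ A)) = 3 ∨ 2 = 3
No assignment yields a value below 3, so this is the minimum.

3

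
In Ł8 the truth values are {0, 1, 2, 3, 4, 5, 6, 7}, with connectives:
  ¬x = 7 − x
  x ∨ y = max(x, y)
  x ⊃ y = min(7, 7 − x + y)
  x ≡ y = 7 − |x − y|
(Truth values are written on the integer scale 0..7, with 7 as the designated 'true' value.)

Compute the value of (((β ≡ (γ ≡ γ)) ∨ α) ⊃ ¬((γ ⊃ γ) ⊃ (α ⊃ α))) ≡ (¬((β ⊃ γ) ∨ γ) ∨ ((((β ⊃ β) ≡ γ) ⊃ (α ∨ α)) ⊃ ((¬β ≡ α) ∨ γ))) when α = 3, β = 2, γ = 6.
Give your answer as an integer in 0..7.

4

γ ≡ γ = 6 ≡ 6 = 7
β ≡ (γ ≡ γ) = 2 ≡ 7 = 2
(β ≡ (γ ≡ γ)) ∨ α = 2 ∨ 3 = 3
γ ⊃ γ = 6 ⊃ 6 = 7
α ⊃ α = 3 ⊃ 3 = 7
(γ ⊃ γ) ⊃ (α ⊃ α) = 7 ⊃ 7 = 7
¬((γ ⊃ γ) ⊃ (α ⊃ α)) = ¬7 = 0
((β ≡ (γ ≡ γ)) ∨ α) ⊃ ¬((γ ⊃ γ) ⊃ (α ⊃ α)) = 3 ⊃ 0 = 4
β ⊃ γ = 2 ⊃ 6 = 7
(β ⊃ γ) ∨ γ = 7 ∨ 6 = 7
¬((β ⊃ γ) ∨ γ) = ¬7 = 0
β ⊃ β = 2 ⊃ 2 = 7
(β ⊃ β) ≡ γ = 7 ≡ 6 = 6
α ∨ α = 3 ∨ 3 = 3
((β ⊃ β) ≡ γ) ⊃ (α ∨ α) = 6 ⊃ 3 = 4
¬β = ¬2 = 5
¬β ≡ α = 5 ≡ 3 = 5
(¬β ≡ α) ∨ γ = 5 ∨ 6 = 6
(((β ⊃ β) ≡ γ) ⊃ (α ∨ α)) ⊃ ((¬β ≡ α) ∨ γ) = 4 ⊃ 6 = 7
¬((β ⊃ γ) ∨ γ) ∨ ((((β ⊃ β) ≡ γ) ⊃ (α ∨ α)) ⊃ ((¬β ≡ α) ∨ γ)) = 0 ∨ 7 = 7
(((β ≡ (γ ≡ γ)) ∨ α) ⊃ ¬((γ ⊃ γ) ⊃ (α ⊃ α))) ≡ (¬((β ⊃ γ) ∨ γ) ∨ ((((β ⊃ β) ≡ γ) ⊃ (α ∨ α)) ⊃ ((¬β ≡ α) ∨ γ))) = 4 ≡ 7 = 4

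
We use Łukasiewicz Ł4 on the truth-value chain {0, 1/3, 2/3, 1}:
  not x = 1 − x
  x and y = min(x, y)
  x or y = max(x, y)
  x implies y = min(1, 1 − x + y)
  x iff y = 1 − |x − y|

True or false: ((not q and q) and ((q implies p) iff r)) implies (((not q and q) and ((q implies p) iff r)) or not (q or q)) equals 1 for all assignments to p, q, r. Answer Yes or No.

Yes

At p = 0, q = 1, r = 2/3, for instance:
not q = not 1 = 0
not q and q = 0 and 1 = 0
q implies p = 1 implies 0 = 0
(q implies p) iff r = 0 iff 2/3 = 1/3
(not q and q) and ((q implies p) iff r) = 0 and 1/3 = 0
q or q = 1 or 1 = 1
not (q or q) = not 1 = 0
((not q and q) and ((q implies p) iff r)) or not (q or q) = 0 or 0 = 0
((not q and q) and ((q implies p) iff r)) implies (((not q and q) and ((q implies p) iff r)) or not (q or q)) = 0 implies 0 = 1
and checking the remaining 63 assignments likewise gives ≥ 1 in every case.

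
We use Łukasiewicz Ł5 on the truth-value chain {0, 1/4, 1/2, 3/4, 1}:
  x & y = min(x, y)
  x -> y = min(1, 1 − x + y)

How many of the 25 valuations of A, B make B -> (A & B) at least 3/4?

19

value 1: 15 assignments (counts)
value 3/4: 4 assignments (counts)
value 1/2: 3 assignments
value 1/4: 2 assignments
value 0: 1 assignment
So 19 of the 25 assignments meet the threshold.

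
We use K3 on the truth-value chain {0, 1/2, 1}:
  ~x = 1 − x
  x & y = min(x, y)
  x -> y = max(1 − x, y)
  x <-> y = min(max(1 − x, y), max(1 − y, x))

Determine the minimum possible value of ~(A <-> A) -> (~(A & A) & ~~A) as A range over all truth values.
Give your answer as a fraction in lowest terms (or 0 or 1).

1/2

Take A = 1/2:
A <-> A = 1/2 <-> 1/2 = 1/2
~(A <-> A) = ~1/2 = 1/2
A & A = 1/2 & 1/2 = 1/2
~(A & A) = ~1/2 = 1/2
~A = ~1/2 = 1/2
~~A = ~1/2 = 1/2
~(A & A) & ~~A = 1/2 & 1/2 = 1/2
~(A <-> A) -> (~(A & A) & ~~A) = 1/2 -> 1/2 = 1/2
No assignment yields a value below 1/2, so this is the minimum.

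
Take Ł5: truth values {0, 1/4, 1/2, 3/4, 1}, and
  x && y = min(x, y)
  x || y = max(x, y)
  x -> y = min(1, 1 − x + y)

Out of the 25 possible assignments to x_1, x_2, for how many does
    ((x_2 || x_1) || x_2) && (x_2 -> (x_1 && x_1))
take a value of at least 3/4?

value 1: 5 assignments (counts)
value 3/4: 6 assignments (counts)
value 1/2: 7 assignments
value 1/4: 5 assignments
value 0: 2 assignments
So 11 of the 25 assignments meet the threshold.

11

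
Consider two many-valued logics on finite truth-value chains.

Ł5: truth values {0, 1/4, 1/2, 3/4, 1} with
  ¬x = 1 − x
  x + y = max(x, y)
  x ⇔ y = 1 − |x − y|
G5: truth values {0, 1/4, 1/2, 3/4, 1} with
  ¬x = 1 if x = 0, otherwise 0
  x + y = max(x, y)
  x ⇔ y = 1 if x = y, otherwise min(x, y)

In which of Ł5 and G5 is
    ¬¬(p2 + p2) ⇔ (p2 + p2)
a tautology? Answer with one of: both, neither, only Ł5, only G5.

only Ł5

In Ł5: every assignment gives 1 — tautology.
In G5: at p2 = 1/4 the value is 1/4 — not a tautology.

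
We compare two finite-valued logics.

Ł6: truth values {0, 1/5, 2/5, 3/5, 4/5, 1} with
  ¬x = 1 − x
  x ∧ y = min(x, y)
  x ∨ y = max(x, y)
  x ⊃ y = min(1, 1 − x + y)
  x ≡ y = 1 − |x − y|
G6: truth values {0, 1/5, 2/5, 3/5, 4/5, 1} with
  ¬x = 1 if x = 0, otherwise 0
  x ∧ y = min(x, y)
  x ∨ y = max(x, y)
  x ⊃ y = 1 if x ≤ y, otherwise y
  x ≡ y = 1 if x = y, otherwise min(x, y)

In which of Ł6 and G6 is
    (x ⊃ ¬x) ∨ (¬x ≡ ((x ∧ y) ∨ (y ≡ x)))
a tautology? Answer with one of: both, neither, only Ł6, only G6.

neither

In Ł6: at x = 3/5, y = 1/5 the value is 4/5 — not a tautology.
In G6: at x = 1/5, y = 1/5 the value is 0 — not a tautology.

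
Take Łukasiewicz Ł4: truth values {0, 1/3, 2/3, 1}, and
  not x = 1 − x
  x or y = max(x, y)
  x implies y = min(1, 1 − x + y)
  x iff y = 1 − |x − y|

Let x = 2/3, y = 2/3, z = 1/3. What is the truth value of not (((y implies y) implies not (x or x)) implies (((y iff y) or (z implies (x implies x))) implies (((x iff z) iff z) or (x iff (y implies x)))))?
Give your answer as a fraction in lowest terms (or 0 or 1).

y implies y = 2/3 implies 2/3 = 1
x or x = 2/3 or 2/3 = 2/3
not (x or x) = not 2/3 = 1/3
(y implies y) implies not (x or x) = 1 implies 1/3 = 1/3
y iff y = 2/3 iff 2/3 = 1
x implies x = 2/3 implies 2/3 = 1
z implies (x implies x) = 1/3 implies 1 = 1
(y iff y) or (z implies (x implies x)) = 1 or 1 = 1
x iff z = 2/3 iff 1/3 = 2/3
(x iff z) iff z = 2/3 iff 1/3 = 2/3
y implies x = 2/3 implies 2/3 = 1
x iff (y implies x) = 2/3 iff 1 = 2/3
((x iff z) iff z) or (x iff (y implies x)) = 2/3 or 2/3 = 2/3
((y iff y) or (z implies (x implies x))) implies (((x iff z) iff z) or (x iff (y implies x))) = 1 implies 2/3 = 2/3
((y implies y) implies not (x or x)) implies (((y iff y) or (z implies (x implies x))) implies (((x iff z) iff z) or (x iff (y implies x)))) = 1/3 implies 2/3 = 1
not (((y implies y) implies not (x or x)) implies (((y iff y) or (z implies (x implies x))) implies (((x iff z) iff z) or (x iff (y implies x))))) = not 1 = 0

0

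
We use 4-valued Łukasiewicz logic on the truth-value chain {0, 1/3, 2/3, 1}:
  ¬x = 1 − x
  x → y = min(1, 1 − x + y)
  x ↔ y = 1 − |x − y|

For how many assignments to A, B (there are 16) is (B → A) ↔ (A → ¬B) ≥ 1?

6

A = 0, B = 0 ↦ 1  ≥
A = 0, B = 1/3 ↦ 2/3  <
A = 0, B = 2/3 ↦ 1/3  <
A = 0, B = 1 ↦ 0  <
A = 1/3, B = 0 ↦ 1  ≥
A = 1/3, B = 1/3 ↦ 1  ≥
A = 1/3, B = 2/3 ↦ 2/3  <
A = 1/3, B = 1 ↦ 2/3  <
A = 2/3, B = 0 ↦ 1  ≥
A = 2/3, B = 1/3 ↦ 1  ≥
A = 2/3, B = 2/3 ↦ 2/3  <
A = 2/3, B = 1 ↦ 2/3  <
A = 1, B = 0 ↦ 1  ≥
A = 1, B = 1/3 ↦ 2/3  <
A = 1, B = 2/3 ↦ 1/3  <
A = 1, B = 1 ↦ 0  <
So 6 of the 16 assignments meet the threshold.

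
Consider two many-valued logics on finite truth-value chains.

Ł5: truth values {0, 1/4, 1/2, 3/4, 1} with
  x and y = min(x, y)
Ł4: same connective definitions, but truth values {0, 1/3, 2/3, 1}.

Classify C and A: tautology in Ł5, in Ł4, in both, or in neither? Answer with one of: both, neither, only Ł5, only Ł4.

In Ł5: at A = 0, C = 0 the value is 0 — not a tautology.
In Ł4: at A = 0, C = 0 the value is 0 — not a tautology.

neither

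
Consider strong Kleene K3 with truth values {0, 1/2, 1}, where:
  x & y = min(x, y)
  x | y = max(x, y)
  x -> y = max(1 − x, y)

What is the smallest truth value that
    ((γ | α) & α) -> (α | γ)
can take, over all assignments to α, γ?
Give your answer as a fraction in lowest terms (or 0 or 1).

1/2

Take α = 1/2, γ = 0:
γ | α = 0 | 1/2 = 1/2
(γ | α) & α = 1/2 & 1/2 = 1/2
α | γ = 1/2 | 0 = 1/2
((γ | α) & α) -> (α | γ) = 1/2 -> 1/2 = 1/2
No assignment yields a value below 1/2, so this is the minimum.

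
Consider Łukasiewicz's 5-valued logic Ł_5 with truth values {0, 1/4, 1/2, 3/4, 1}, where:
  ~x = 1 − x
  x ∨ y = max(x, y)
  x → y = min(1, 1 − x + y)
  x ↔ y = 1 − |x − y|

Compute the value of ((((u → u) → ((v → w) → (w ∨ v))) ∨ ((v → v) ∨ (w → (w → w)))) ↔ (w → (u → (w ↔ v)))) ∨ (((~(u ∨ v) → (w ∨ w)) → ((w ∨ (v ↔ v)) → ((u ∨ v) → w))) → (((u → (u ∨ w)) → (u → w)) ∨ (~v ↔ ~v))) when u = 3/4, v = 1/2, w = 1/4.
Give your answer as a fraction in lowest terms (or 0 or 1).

1

u → u = 3/4 → 3/4 = 1
v → w = 1/2 → 1/4 = 3/4
w ∨ v = 1/4 ∨ 1/2 = 1/2
(v → w) → (w ∨ v) = 3/4 → 1/2 = 3/4
(u → u) → ((v → w) → (w ∨ v)) = 1 → 3/4 = 3/4
v → v = 1/2 → 1/2 = 1
w → w = 1/4 → 1/4 = 1
w → (w → w) = 1/4 → 1 = 1
(v → v) ∨ (w → (w → w)) = 1 ∨ 1 = 1
((u → u) → ((v → w) → (w ∨ v))) ∨ ((v → v) ∨ (w → (w → w))) = 3/4 ∨ 1 = 1
w ↔ v = 1/4 ↔ 1/2 = 3/4
u → (w ↔ v) = 3/4 → 3/4 = 1
w → (u → (w ↔ v)) = 1/4 → 1 = 1
(((u → u) → ((v → w) → (w ∨ v))) ∨ ((v → v) ∨ (w → (w → w)))) ↔ (w → (u → (w ↔ v))) = 1 ↔ 1 = 1
u ∨ v = 3/4 ∨ 1/2 = 3/4
~(u ∨ v) = ~3/4 = 1/4
w ∨ w = 1/4 ∨ 1/4 = 1/4
~(u ∨ v) → (w ∨ w) = 1/4 → 1/4 = 1
v ↔ v = 1/2 ↔ 1/2 = 1
w ∨ (v ↔ v) = 1/4 ∨ 1 = 1
u ∨ v = 3/4 ∨ 1/2 = 3/4
(u ∨ v) → w = 3/4 → 1/4 = 1/2
(w ∨ (v ↔ v)) → ((u ∨ v) → w) = 1 → 1/2 = 1/2
(~(u ∨ v) → (w ∨ w)) → ((w ∨ (v ↔ v)) → ((u ∨ v) → w)) = 1 → 1/2 = 1/2
u ∨ w = 3/4 ∨ 1/4 = 3/4
u → (u ∨ w) = 3/4 → 3/4 = 1
u → w = 3/4 → 1/4 = 1/2
(u → (u ∨ w)) → (u → w) = 1 → 1/2 = 1/2
~v = ~1/2 = 1/2
~v = ~1/2 = 1/2
~v ↔ ~v = 1/2 ↔ 1/2 = 1
((u → (u ∨ w)) → (u → w)) ∨ (~v ↔ ~v) = 1/2 ∨ 1 = 1
((~(u ∨ v) → (w ∨ w)) → ((w ∨ (v ↔ v)) → ((u ∨ v) → w))) → (((u → (u ∨ w)) → (u → w)) ∨ (~v ↔ ~v)) = 1/2 → 1 = 1
((((u → u) → ((v → w) → (w ∨ v))) ∨ ((v → v) ∨ (w → (w → w)))) ↔ (w → (u → (w ↔ v)))) ∨ (((~(u ∨ v) → (w ∨ w)) → ((w ∨ (v ↔ v)) → ((u ∨ v) → w))) → (((u → (u ∨ w)) → (u → w)) ∨ (~v ↔ ~v))) = 1 ∨ 1 = 1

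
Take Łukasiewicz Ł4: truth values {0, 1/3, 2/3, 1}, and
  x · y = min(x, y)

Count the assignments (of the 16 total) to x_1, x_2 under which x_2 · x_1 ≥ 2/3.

4

x_1 = 0, x_2 = 0 ↦ 0  <
x_1 = 0, x_2 = 1/3 ↦ 0  <
x_1 = 0, x_2 = 2/3 ↦ 0  <
x_1 = 0, x_2 = 1 ↦ 0  <
x_1 = 1/3, x_2 = 0 ↦ 0  <
x_1 = 1/3, x_2 = 1/3 ↦ 1/3  <
x_1 = 1/3, x_2 = 2/3 ↦ 1/3  <
x_1 = 1/3, x_2 = 1 ↦ 1/3  <
x_1 = 2/3, x_2 = 0 ↦ 0  <
x_1 = 2/3, x_2 = 1/3 ↦ 1/3  <
x_1 = 2/3, x_2 = 2/3 ↦ 2/3  ≥
x_1 = 2/3, x_2 = 1 ↦ 2/3  ≥
x_1 = 1, x_2 = 0 ↦ 0  <
x_1 = 1, x_2 = 1/3 ↦ 1/3  <
x_1 = 1, x_2 = 2/3 ↦ 2/3  ≥
x_1 = 1, x_2 = 1 ↦ 1  ≥
So 4 of the 16 assignments meet the threshold.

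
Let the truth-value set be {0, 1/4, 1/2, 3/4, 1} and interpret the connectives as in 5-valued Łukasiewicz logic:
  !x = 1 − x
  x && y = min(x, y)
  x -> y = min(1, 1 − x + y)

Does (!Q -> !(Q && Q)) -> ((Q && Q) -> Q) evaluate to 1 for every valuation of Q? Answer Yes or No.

Yes

Q = 0 ↦ 1
Q = 1/4 ↦ 1
Q = 1/2 ↦ 1
Q = 3/4 ↦ 1
Q = 1 ↦ 1
Every assignment gives a value ≥ 1.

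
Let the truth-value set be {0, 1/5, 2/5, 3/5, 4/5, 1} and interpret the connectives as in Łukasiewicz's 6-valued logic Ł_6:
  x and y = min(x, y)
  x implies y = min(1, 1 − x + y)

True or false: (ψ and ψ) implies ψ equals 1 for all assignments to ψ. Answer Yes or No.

ψ = 0 ↦ 1
ψ = 1/5 ↦ 1
ψ = 2/5 ↦ 1
ψ = 3/5 ↦ 1
ψ = 4/5 ↦ 1
ψ = 1 ↦ 1
Every assignment gives a value ≥ 1.

Yes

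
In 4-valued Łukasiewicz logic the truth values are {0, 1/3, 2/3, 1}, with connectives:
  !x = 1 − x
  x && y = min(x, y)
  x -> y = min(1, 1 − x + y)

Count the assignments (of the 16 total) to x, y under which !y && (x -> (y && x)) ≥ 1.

1

x = 0, y = 0 ↦ 1  ≥
x = 0, y = 1/3 ↦ 2/3  <
x = 0, y = 2/3 ↦ 1/3  <
x = 0, y = 1 ↦ 0  <
x = 1/3, y = 0 ↦ 2/3  <
x = 1/3, y = 1/3 ↦ 2/3  <
x = 1/3, y = 2/3 ↦ 1/3  <
x = 1/3, y = 1 ↦ 0  <
x = 2/3, y = 0 ↦ 1/3  <
x = 2/3, y = 1/3 ↦ 2/3  <
x = 2/3, y = 2/3 ↦ 1/3  <
x = 2/3, y = 1 ↦ 0  <
x = 1, y = 0 ↦ 0  <
x = 1, y = 1/3 ↦ 1/3  <
x = 1, y = 2/3 ↦ 1/3  <
x = 1, y = 1 ↦ 0  <
So 1 of the 16 assignments meets the threshold.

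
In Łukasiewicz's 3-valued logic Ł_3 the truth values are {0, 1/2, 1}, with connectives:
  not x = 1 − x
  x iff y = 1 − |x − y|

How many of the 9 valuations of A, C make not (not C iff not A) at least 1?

A = 0, C = 0 ↦ 0  <
A = 0, C = 1/2 ↦ 1/2  <
A = 0, C = 1 ↦ 1  ≥
A = 1/2, C = 0 ↦ 1/2  <
A = 1/2, C = 1/2 ↦ 0  <
A = 1/2, C = 1 ↦ 1/2  <
A = 1, C = 0 ↦ 1  ≥
A = 1, C = 1/2 ↦ 1/2  <
A = 1, C = 1 ↦ 0  <
So 2 of the 9 assignments meet the threshold.

2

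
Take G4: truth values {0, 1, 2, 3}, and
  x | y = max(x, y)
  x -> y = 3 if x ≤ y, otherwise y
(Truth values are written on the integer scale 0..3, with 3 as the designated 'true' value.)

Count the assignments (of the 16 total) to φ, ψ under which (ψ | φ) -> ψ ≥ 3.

φ = 0, ψ = 0 ↦ 3  ≥
φ = 0, ψ = 1 ↦ 3  ≥
φ = 0, ψ = 2 ↦ 3  ≥
φ = 0, ψ = 3 ↦ 3  ≥
φ = 1, ψ = 0 ↦ 0  <
φ = 1, ψ = 1 ↦ 3  ≥
φ = 1, ψ = 2 ↦ 3  ≥
φ = 1, ψ = 3 ↦ 3  ≥
φ = 2, ψ = 0 ↦ 0  <
φ = 2, ψ = 1 ↦ 1  <
φ = 2, ψ = 2 ↦ 3  ≥
φ = 2, ψ = 3 ↦ 3  ≥
φ = 3, ψ = 0 ↦ 0  <
φ = 3, ψ = 1 ↦ 1  <
φ = 3, ψ = 2 ↦ 2  <
φ = 3, ψ = 3 ↦ 3  ≥
So 10 of the 16 assignments meet the threshold.

10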